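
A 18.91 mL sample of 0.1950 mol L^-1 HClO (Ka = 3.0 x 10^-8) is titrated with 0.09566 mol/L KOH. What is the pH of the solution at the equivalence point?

n(HClO) = 0.1950 x 0.01891 = 0.003687 mol; V(KOH) at equivalence = 0.003687/0.09566 = 0.03855 L.
At equivalence all the acid is converted to ClO-; total volume = 0.01891 + 0.03855 = 0.05746 L, so [ClO-] = 0.003687/0.05746 = 0.06418 M.
Kb = Kw/Ka = 1.0e-14 / 3.0 x 10^-8 = 3.33e-7.
[OH^-] = sqrt(Kb x [ClO-]) = sqrt(3.33e-7 x 0.06418) = 0.000146 M.
pOH = 3.83, so pH = 14.00 - 3.83 = 10.17.

10.17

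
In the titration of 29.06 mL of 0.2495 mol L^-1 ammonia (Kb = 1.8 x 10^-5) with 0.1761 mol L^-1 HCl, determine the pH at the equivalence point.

n(NH3) = 0.2495 x 0.02906 = 0.007250 mol; V(HCl) at equivalence = 0.007250/0.1761 = 0.04117 L.
At equivalence the base is fully converted to NH4+; total volume = 0.07023 L, so [NH4+] = 0.007250/0.07023 = 0.1032 M.
Ka(NH4+) = Kw/Kb = 1.0e-14 / 1.8 x 10^-5 = 5.56e-10.
[H^+] = sqrt(Ka x [NH4+]) = sqrt(5.56e-10 x 0.1032) = 7.57e-6 M.
pH = -log(7.57e-6) = 5.12.

5.12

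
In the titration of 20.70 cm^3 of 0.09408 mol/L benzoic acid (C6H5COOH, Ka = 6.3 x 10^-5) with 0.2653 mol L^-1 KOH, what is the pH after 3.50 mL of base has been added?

4.16

Initial n(C6H5COOH) = 0.09408 x 0.02070 = 0.001947 mol.
n(KOH) added = 0.2653 x 0.003500 = 0.0009285 mol, converting that many moles of C6H5COOH to C6H5COO-.
Remaining n(C6H5COOH) = 0.001019 mol; n(C6H5COO-) = 0.0009285 mol.
By Henderson-Hasselbalch, pH = pKa + log([A^-]/[HA]) = 4.20 + log(0.0009285/0.001019) = 4.20 + (-0.04) = 4.16.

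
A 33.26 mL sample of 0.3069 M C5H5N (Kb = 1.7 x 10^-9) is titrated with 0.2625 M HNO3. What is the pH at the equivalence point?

n(C5H5N) = 0.3069 x 0.03326 = 0.01021 mol; V(HNO3) at equivalence = 0.01021/0.2625 = 0.03889 L.
At equivalence the base is fully converted to C5H5NH+; total volume = 0.07215 L, so [C5H5NH+] = 0.01021/0.07215 = 0.1415 M.
Ka(C5H5NH+) = Kw/Kb = 1.0e-14 / 1.7 x 10^-9 = 5.88e-6.
[H^+] = sqrt(Ka x [C5H5NH+]) = sqrt(5.88e-6 x 0.1415) = 0.000912 M.
pH = -log(0.000912) = 3.04.

3.04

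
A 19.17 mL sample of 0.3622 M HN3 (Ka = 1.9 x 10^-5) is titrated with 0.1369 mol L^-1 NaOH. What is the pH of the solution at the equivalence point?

n(HN3) = 0.3622 x 0.01917 = 0.006943 mol; V(NaOH) at equivalence = 0.006943/0.1369 = 0.05072 L.
At equivalence all the acid is converted to N3-; total volume = 0.01917 + 0.05072 = 0.06989 L, so [N3-] = 0.006943/0.06989 = 0.09935 M.
Kb = Kw/Ka = 1.0e-14 / 1.9 x 10^-5 = 5.26e-10.
[OH^-] = sqrt(Kb x [N3-]) = sqrt(5.26e-10 x 0.09935) = 7.23e-6 M.
pOH = 5.14, so pH = 14.00 - 5.14 = 8.86.

8.86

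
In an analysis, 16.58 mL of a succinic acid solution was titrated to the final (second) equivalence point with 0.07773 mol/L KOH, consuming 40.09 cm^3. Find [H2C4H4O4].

n(KOH) = 0.07773 x 0.04009 = 0.003116 mol.
At the final (second) equivalence point, 2 mol OH^- react per mol H2C4H4O4, so n(H2C4H4O4) = 0.003116 / 2 = 0.001558 mol.
[H2C4H4O4] = 0.001558 / 0.01658 L = 0.0940 M.

0.0940 M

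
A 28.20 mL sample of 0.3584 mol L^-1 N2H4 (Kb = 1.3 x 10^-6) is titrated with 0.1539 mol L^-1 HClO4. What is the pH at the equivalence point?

4.54

n(N2H4) = 0.3584 x 0.02820 = 0.01011 mol; V(HClO4) at equivalence = 0.01011/0.1539 = 0.06567 L.
At equivalence the base is fully converted to N2H5+; total volume = 0.09387 L, so [N2H5+] = 0.01011/0.09387 = 0.1077 M.
Ka(N2H5+) = Kw/Kb = 1.0e-14 / 1.3 x 10^-6 = 7.69e-9.
[H^+] = sqrt(Ka x [N2H5+]) = sqrt(7.69e-9 x 0.1077) = 2.88e-5 M.
pH = -log(2.88e-5) = 4.54.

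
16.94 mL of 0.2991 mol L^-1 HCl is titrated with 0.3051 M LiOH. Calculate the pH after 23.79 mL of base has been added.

12.73

n(acid) = 0.2991 x 0.01694 = 0.005067 mol; n(LiOH) added = 0.3051 x 0.02379 = 0.007258 mol.
Base is in excess by 0.007258 - 0.005067 = 0.002192 mol in a total volume of 0.04073 L.
[OH^-] = 0.002192/0.04073 = 0.05381 M, so pOH = 1.27 and pH = 14.00 - 1.27 = 12.73.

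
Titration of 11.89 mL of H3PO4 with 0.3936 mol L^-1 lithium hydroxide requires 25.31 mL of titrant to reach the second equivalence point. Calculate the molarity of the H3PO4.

0.419 M

n(LiOH) = 0.3936 x 0.02531 = 0.009962 mol.
At the second equivalence point, 2 mol OH^- react per mol H3PO4, so n(H3PO4) = 0.009962 / 2 = 0.004981 mol.
[H3PO4] = 0.004981 / 0.01189 L = 0.419 M.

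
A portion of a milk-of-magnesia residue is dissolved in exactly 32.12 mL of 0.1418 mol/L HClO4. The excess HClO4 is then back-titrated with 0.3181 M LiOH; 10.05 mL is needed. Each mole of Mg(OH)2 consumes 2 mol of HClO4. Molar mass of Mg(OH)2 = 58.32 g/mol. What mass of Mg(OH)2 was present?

Total n(HClO4) added = 0.1418 x 0.03212 = 0.004555 mol.
n(LiOH) used = 0.3181 x 0.01005 = 0.003197 mol, which equals the excess n(HClO4).
So n(HClO4) consumed by the sample = 0.004555 - 0.003197 = 0.001358 mol.
n(Mg(OH)2) = 0.001358 / 2 = 0.0006789 mol.
mass = 0.0006789 mol x 58.32 g/mol = 0.0396 g.

0.0396 g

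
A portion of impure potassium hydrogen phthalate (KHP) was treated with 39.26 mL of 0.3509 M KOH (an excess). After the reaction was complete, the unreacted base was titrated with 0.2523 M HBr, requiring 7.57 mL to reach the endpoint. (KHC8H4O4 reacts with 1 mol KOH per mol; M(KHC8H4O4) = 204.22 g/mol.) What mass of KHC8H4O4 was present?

Total n(KOH) added = 0.3509 x 0.03926 = 0.01378 mol.
n(HBr) used = 0.2523 x 0.007570 = 0.001910 mol, which equals the excess n(KOH).
So n(KOH) consumed by the sample = 0.01378 - 0.001910 = 0.01187 mol.
n(KHC8H4O4) = 0.01187 / 1 = 0.01187 mol.
mass = 0.01187 mol x 204.22 g/mol = 2.42 g.

2.42 g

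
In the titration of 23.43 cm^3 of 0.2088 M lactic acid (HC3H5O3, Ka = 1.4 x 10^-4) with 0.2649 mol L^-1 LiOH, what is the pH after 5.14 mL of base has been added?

Initial n(HC3H5O3) = 0.2088 x 0.02343 = 0.004892 mol.
n(LiOH) added = 0.2649 x 0.005140 = 0.001362 mol, converting that many moles of HC3H5O3 to C3H5O3-.
Remaining n(HC3H5O3) = 0.003531 mol; n(C3H5O3-) = 0.001362 mol.
By Henderson-Hasselbalch, pH = pKa + log([A^-]/[HA]) = 3.85 + log(0.001362/0.003531) = 3.85 + (-0.41) = 3.44.

3.44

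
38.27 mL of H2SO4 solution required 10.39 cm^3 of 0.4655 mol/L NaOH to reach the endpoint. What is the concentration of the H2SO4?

n(NaOH) delivered = 0.4655 x 0.01039 = 0.004837 mol.
The reaction is 1 H2SO4 + 2 NaOH, so n(H2SO4) = 0.004837 x 1/2 = 0.002418 mol.
[H2SO4] = 0.002418 mol / 0.03827 L = 0.0632 M.

0.0632 M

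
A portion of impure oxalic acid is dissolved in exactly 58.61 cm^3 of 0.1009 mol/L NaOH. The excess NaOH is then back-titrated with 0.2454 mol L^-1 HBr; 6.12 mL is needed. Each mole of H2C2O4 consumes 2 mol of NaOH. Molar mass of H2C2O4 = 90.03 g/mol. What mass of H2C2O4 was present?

Total n(NaOH) added = 0.1009 x 0.05861 = 0.005914 mol.
n(HBr) used = 0.2454 x 0.006120 = 0.001502 mol, which equals the excess n(NaOH).
So n(NaOH) consumed by the sample = 0.005914 - 0.001502 = 0.004412 mol.
n(H2C2O4) = 0.004412 / 2 = 0.002206 mol.
mass = 0.002206 mol x 90.03 g/mol = 0.199 g.

0.199 g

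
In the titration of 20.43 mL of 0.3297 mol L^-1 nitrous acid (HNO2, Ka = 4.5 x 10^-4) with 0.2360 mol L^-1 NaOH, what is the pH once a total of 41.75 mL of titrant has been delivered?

n(acid) = 0.3297 x 0.02043 = 0.006736 mol; n(NaOH) added = 0.2360 x 0.04175 = 0.009853 mol.
Base is in excess by 0.009853 - 0.006736 = 0.003117 mol in a total volume of 0.06218 L.
[OH^-] = 0.003117/0.06218 = 0.05013 M, so pOH = 1.30 and pH = 14.00 - 1.30 = 12.70.

12.70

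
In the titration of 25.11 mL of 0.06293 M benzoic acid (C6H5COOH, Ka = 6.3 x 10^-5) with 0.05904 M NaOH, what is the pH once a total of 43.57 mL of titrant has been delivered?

12.16

n(acid) = 0.06293 x 0.02511 = 0.001580 mol; n(NaOH) added = 0.05904 x 0.04357 = 0.002572 mol.
Base is in excess by 0.002572 - 0.001580 = 0.0009922 mol in a total volume of 0.06868 L.
[OH^-] = 0.0009922/0.06868 = 0.01445 M, so pOH = 1.84 and pH = 14.00 - 1.84 = 12.16.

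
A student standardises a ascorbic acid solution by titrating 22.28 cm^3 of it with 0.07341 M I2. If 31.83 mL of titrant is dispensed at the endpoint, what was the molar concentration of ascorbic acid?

0.105 M

n(I2) = 0.07341 x 0.03183 = 0.002337 mol.
From the balanced equation, 1 mol I2 reacts with 1 mol ascorbic acid, so n(ascorbic acid) = 0.002337 x 1/1 = 0.002337 mol.
[ascorbic acid] = 0.002337 / 0.02228 L = 0.105 M.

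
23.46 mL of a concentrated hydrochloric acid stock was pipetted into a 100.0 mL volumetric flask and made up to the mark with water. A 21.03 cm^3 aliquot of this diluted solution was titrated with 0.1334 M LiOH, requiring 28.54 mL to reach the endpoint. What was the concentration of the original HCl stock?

n(LiOH) = 0.1334 x 0.02854 = 0.003807 mol.
n(HCl) in the aliquot = 0.003807 mol.
[diluted HCl] = 0.003807 / 0.02103 = 0.1810 M.
Dilution factor = 100.0/23.46 = 4.263, so [stock] = 0.1810 x 4.263 = 0.772 M.

0.772 M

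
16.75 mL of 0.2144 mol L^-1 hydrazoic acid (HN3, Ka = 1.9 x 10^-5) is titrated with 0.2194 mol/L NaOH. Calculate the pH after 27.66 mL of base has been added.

12.75

n(acid) = 0.2144 x 0.01675 = 0.003591 mol; n(NaOH) added = 0.2194 x 0.02766 = 0.006069 mol.
Base is in excess by 0.006069 - 0.003591 = 0.002477 mol in a total volume of 0.04441 L.
[OH^-] = 0.002477/0.04441 = 0.05578 M, so pOH = 1.25 and pH = 14.00 - 1.25 = 12.75.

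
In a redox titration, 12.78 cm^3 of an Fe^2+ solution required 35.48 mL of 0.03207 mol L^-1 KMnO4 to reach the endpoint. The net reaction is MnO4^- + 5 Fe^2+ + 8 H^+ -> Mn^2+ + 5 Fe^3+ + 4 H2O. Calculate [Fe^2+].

n(KMnO4) = 0.03207 x 0.03548 = 0.001138 mol.
From the balanced equation, 1 mol KMnO4 reacts with 5 mol Fe^2+, so n(Fe^2+) = 0.001138 x 5/1 = 0.005689 mol.
[Fe^2+] = 0.005689 / 0.01278 L = 0.445 M.

0.445 M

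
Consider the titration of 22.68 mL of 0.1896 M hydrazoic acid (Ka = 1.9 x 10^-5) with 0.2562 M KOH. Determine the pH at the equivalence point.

8.88

n(HN3) = 0.1896 x 0.02268 = 0.004300 mol; V(KOH) at equivalence = 0.004300/0.2562 = 0.01678 L.
At equivalence all the acid is converted to N3-; total volume = 0.02268 + 0.01678 = 0.03946 L, so [N3-] = 0.004300/0.03946 = 0.1090 M.
Kb = Kw/Ka = 1.0e-14 / 1.9 x 10^-5 = 5.26e-10.
[OH^-] = sqrt(Kb x [N3-]) = sqrt(5.26e-10 x 0.1090) = 7.57e-6 M.
pOH = 5.12, so pH = 14.00 - 5.12 = 8.88.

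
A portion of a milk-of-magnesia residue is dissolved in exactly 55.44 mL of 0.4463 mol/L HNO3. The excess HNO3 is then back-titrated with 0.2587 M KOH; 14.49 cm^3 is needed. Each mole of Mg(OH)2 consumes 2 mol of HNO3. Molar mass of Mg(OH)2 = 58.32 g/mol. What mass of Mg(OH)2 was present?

Total n(HNO3) added = 0.4463 x 0.05544 = 0.02474 mol.
n(KOH) used = 0.2587 x 0.01449 = 0.003749 mol, which equals the excess n(HNO3).
So n(HNO3) consumed by the sample = 0.02474 - 0.003749 = 0.02099 mol.
n(Mg(OH)2) = 0.02099 / 2 = 0.01050 mol.
mass = 0.01050 mol x 58.32 g/mol = 0.612 g.

0.612 g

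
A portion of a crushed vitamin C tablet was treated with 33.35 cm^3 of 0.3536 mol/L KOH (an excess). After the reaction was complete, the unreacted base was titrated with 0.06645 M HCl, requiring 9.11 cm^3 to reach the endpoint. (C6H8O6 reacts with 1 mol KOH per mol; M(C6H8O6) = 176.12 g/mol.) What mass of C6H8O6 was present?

Total n(KOH) added = 0.3536 x 0.03335 = 0.01179 mol.
n(HCl) used = 0.06645 x 0.009110 = 0.0006054 mol, which equals the excess n(KOH).
So n(KOH) consumed by the sample = 0.01179 - 0.0006054 = 0.01119 mol.
n(C6H8O6) = 0.01119 / 1 = 0.01119 mol.
mass = 0.01119 mol x 176.12 g/mol = 1.97 g.

1.97 g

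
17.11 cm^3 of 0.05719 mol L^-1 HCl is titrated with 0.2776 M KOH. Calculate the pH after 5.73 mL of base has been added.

n(acid) = 0.05719 x 0.01711 = 0.0009785 mol; n(KOH) added = 0.2776 x 0.005730 = 0.001591 mol.
Base is in excess by 0.001591 - 0.0009785 = 0.0006121 mol in a total volume of 0.02284 L.
[OH^-] = 0.0006121/0.02284 = 0.02680 M, so pOH = 1.57 and pH = 14.00 - 1.57 = 12.43.

12.43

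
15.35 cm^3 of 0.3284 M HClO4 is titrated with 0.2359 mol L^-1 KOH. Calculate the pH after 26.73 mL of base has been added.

n(acid) = 0.3284 x 0.01535 = 0.005041 mol; n(KOH) added = 0.2359 x 0.02673 = 0.006306 mol.
Base is in excess by 0.006306 - 0.005041 = 0.001265 mol in a total volume of 0.04208 L.
[OH^-] = 0.001265/0.04208 = 0.03005 M, so pOH = 1.52 and pH = 14.00 - 1.52 = 12.48.

12.48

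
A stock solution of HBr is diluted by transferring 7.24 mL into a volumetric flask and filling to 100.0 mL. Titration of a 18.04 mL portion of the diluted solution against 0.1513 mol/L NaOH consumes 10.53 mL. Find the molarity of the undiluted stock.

1.22 M

n(NaOH) = 0.1513 x 0.01053 = 0.001593 mol.
n(HBr) in the aliquot = 0.001593 mol.
[diluted HBr] = 0.001593 / 0.01804 = 0.08831 M.
Dilution factor = 100.0/7.240 = 13.81, so [stock] = 0.08831 x 13.81 = 1.22 M.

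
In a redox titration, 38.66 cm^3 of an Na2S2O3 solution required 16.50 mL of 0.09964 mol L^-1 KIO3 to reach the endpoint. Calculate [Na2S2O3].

n(KIO3) = 0.09964 x 0.01650 = 0.001644 mol.
From the balanced equation, 1 mol KIO3 reacts with 6 mol Na2S2O3, so n(Na2S2O3) = 0.001644 x 6/1 = 0.009864 mol.
[Na2S2O3] = 0.009864 / 0.03866 L = 0.255 M.

0.255 M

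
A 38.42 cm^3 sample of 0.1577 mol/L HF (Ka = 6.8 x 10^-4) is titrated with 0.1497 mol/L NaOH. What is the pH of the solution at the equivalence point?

n(HF) = 0.1577 x 0.03842 = 0.006059 mol; V(NaOH) at equivalence = 0.006059/0.1497 = 0.04047 L.
At equivalence all the acid is converted to F-; total volume = 0.03842 + 0.04047 = 0.07889 L, so [F-] = 0.006059/0.07889 = 0.07680 M.
Kb = Kw/Ka = 1.0e-14 / 6.8 x 10^-4 = 1.47e-11.
[OH^-] = sqrt(Kb x [F-]) = sqrt(1.47e-11 x 0.07680) = 1.06e-6 M.
pOH = 5.97, so pH = 14.00 - 5.97 = 8.03.

8.03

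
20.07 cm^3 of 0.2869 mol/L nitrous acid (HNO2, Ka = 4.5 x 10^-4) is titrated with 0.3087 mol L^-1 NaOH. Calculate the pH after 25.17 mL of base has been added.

12.65

n(acid) = 0.2869 x 0.02007 = 0.005758 mol; n(NaOH) added = 0.3087 x 0.02517 = 0.007770 mol.
Base is in excess by 0.007770 - 0.005758 = 0.002012 mol in a total volume of 0.04524 L.
[OH^-] = 0.002012/0.04524 = 0.04447 M, so pOH = 1.35 and pH = 14.00 - 1.35 = 12.65.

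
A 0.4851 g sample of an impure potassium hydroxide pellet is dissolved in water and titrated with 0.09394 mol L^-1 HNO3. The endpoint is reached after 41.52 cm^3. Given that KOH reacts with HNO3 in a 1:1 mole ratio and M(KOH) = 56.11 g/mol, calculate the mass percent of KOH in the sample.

45.1%

n(HNO3) = 0.09394 x 0.04152 = 0.003900 mol.
n(KOH) = 0.003900 / 1 = 0.003900 mol.
mass of KOH = 0.003900 x 56.11 = 0.2189 g.
% purity = 0.2189 / 0.4851 x 100 = 45.1%.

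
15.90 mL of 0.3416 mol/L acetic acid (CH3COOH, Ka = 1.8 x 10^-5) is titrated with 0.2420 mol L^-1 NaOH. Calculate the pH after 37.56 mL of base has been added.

n(acid) = 0.3416 x 0.01590 = 0.005431 mol; n(NaOH) added = 0.2420 x 0.03756 = 0.009090 mol.
Base is in excess by 0.009090 - 0.005431 = 0.003658 mol in a total volume of 0.05346 L.
[OH^-] = 0.003658/0.05346 = 0.06843 M, so pOH = 1.16 and pH = 14.00 - 1.16 = 12.84.

12.84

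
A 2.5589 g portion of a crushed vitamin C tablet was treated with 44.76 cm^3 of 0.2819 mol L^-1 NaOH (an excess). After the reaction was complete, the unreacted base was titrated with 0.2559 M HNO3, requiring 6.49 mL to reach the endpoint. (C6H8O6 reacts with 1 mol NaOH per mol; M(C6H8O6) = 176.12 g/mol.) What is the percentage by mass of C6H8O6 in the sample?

Total n(NaOH) added = 0.2819 x 0.04476 = 0.01262 mol.
n(HNO3) used = 0.2559 x 0.006490 = 0.001661 mol, which equals the excess n(NaOH).
So n(NaOH) consumed by the sample = 0.01262 - 0.001661 = 0.01096 mol.
n(C6H8O6) = 0.01096 / 1 = 0.01096 mol.
mass C6H8O6 = 0.01096 x 176.12 = 1.930 g, so %C6H8O6 = 1.930/2.5589 x 100 = 75.4%.

75.4%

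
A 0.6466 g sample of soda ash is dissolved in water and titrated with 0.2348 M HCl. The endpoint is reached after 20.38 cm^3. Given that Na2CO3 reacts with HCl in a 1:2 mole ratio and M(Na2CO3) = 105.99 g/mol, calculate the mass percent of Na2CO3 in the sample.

n(HCl) = 0.2348 x 0.02038 = 0.004785 mol.
n(Na2CO3) = 0.004785 / 2 = 0.002393 mol.
mass of Na2CO3 = 0.002393 x 105.99 = 0.2536 g.
% purity = 0.2536 / 0.6466 x 100 = 39.2%.

39.2%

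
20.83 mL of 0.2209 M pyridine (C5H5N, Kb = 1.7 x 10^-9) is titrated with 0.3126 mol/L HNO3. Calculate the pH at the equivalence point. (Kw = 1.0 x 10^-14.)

n(C5H5N) = 0.2209 x 0.02083 = 0.004601 mol; V(HNO3) at equivalence = 0.004601/0.3126 = 0.01472 L.
At equivalence the base is fully converted to C5H5NH+; total volume = 0.03555 L, so [C5H5NH+] = 0.004601/0.03555 = 0.1294 M.
Ka(C5H5NH+) = Kw/Kb = 1.0e-14 / 1.7 x 10^-9 = 5.88e-6.
[H^+] = sqrt(Ka x [C5H5NH+]) = sqrt(5.88e-6 x 0.1294) = 0.000873 M.
pH = -log(0.000873) = 3.06.

3.06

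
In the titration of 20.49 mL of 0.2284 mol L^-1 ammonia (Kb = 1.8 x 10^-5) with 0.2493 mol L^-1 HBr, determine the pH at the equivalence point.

n(NH3) = 0.2284 x 0.02049 = 0.004680 mol; V(HBr) at equivalence = 0.004680/0.2493 = 0.01877 L.
At equivalence the base is fully converted to NH4+; total volume = 0.03926 L, so [NH4+] = 0.004680/0.03926 = 0.1192 M.
Ka(NH4+) = Kw/Kb = 1.0e-14 / 1.8 x 10^-5 = 5.56e-10.
[H^+] = sqrt(Ka x [NH4+]) = sqrt(5.56e-10 x 0.1192) = 8.14e-6 M.
pH = -log(8.14e-6) = 5.09.

5.09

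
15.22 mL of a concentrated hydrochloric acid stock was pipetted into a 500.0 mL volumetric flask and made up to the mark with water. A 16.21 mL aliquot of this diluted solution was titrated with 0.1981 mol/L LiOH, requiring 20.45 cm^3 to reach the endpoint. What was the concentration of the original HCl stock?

n(LiOH) = 0.1981 x 0.02045 = 0.004051 mol.
n(HCl) in the aliquot = 0.004051 mol.
[diluted HCl] = 0.004051 / 0.01621 = 0.2499 M.
Dilution factor = 500.0/15.22 = 32.85, so [stock] = 0.2499 x 32.85 = 8.21 M.

8.21 M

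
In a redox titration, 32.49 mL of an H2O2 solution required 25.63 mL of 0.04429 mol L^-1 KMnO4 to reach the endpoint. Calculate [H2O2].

0.0873 M

n(KMnO4) = 0.04429 x 0.02563 = 0.001135 mol.
From the balanced equation, 2 mol KMnO4 reacts with 5 mol H2O2, so n(H2O2) = 0.001135 x 5/2 = 0.002838 mol.
[H2O2] = 0.002838 / 0.03249 L = 0.0873 M.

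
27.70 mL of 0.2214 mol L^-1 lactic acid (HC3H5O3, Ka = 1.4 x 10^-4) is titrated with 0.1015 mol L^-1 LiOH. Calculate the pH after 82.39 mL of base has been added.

12.31

n(acid) = 0.2214 x 0.02770 = 0.006133 mol; n(LiOH) added = 0.1015 x 0.08239 = 0.008363 mol.
Base is in excess by 0.008363 - 0.006133 = 0.002230 mol in a total volume of 0.1101 L.
[OH^-] = 0.002230/0.1101 = 0.02025 M, so pOH = 1.69 and pH = 14.00 - 1.69 = 12.31.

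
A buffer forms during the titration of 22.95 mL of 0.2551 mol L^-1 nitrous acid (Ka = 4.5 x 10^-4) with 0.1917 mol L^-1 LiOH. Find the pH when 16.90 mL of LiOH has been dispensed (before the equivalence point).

3.44

Initial n(HNO2) = 0.2551 x 0.02295 = 0.005855 mol.
n(LiOH) added = 0.1917 x 0.01690 = 0.003240 mol, converting that many moles of HNO2 to NO2-.
Remaining n(HNO2) = 0.002615 mol; n(NO2-) = 0.003240 mol.
By Henderson-Hasselbalch, pH = pKa + log([A^-]/[HA]) = 3.35 + log(0.003240/0.002615) = 3.35 + (+0.09) = 3.44.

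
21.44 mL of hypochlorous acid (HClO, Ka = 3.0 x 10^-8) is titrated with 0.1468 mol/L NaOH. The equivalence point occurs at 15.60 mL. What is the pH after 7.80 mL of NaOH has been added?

7.80 mL is exactly half the equivalence volume (15.60/2), i.e. the half-equivalence point.
There, n(HA) = n(A^-), so pH = pKa = -log(3.0 x 10^-8) = 7.52.

7.52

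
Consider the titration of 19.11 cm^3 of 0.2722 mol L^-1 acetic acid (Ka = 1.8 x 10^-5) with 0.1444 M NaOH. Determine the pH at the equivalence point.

8.86

n(CH3COOH) = 0.2722 x 0.01911 = 0.005202 mol; V(NaOH) at equivalence = 0.005202/0.1444 = 0.03602 L.
At equivalence all the acid is converted to CH3COO-; total volume = 0.01911 + 0.03602 = 0.05513 L, so [CH3COO-] = 0.005202/0.05513 = 0.09435 M.
Kb = Kw/Ka = 1.0e-14 / 1.8 x 10^-5 = 5.56e-10.
[OH^-] = sqrt(Kb x [CH3COO-]) = sqrt(5.56e-10 x 0.09435) = 7.24e-6 M.
pOH = 5.14, so pH = 14.00 - 5.14 = 8.86.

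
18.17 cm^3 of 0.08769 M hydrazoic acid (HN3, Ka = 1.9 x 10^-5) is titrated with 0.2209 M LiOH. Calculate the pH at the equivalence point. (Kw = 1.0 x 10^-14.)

n(HN3) = 0.08769 x 0.01817 = 0.001593 mol; V(LiOH) at equivalence = 0.001593/0.2209 = 0.007213 L.
At equivalence all the acid is converted to N3-; total volume = 0.01817 + 0.007213 = 0.02538 L, so [N3-] = 0.001593/0.02538 = 0.06277 M.
Kb = Kw/Ka = 1.0e-14 / 1.9 x 10^-5 = 5.26e-10.
[OH^-] = sqrt(Kb x [N3-]) = sqrt(5.26e-10 x 0.06277) = 5.75e-6 M.
pOH = 5.24, so pH = 14.00 - 5.24 = 8.76.

8.76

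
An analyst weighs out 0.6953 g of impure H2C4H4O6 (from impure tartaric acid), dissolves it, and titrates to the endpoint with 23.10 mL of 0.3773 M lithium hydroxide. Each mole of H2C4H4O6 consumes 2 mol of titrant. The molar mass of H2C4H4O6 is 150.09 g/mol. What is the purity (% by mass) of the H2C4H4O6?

94.1%

n(LiOH) = 0.3773 x 0.02310 = 0.008716 mol.
n(H2C4H4O6) = 0.008716 / 2 = 0.004358 mol.
mass of H2C4H4O6 = 0.004358 x 150.09 = 0.6541 g.
% purity = 0.6541 / 0.6953 x 100 = 94.1%.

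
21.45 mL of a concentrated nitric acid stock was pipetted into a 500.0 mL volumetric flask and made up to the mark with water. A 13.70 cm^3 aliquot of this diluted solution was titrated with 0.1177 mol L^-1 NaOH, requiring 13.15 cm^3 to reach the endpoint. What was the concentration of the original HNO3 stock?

n(NaOH) = 0.1177 x 0.01315 = 0.001548 mol.
n(HNO3) in the aliquot = 0.001548 mol.
[diluted HNO3] = 0.001548 / 0.01370 = 0.1130 M.
Dilution factor = 500.0/21.45 = 23.31, so [stock] = 0.1130 x 23.31 = 2.63 M.

2.63 M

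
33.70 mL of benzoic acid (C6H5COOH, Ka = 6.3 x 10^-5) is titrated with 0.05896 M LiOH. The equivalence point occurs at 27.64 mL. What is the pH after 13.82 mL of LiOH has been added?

4.20

13.82 mL is exactly half the equivalence volume (27.64/2), i.e. the half-equivalence point.
There, n(HA) = n(A^-), so pH = pKa = -log(6.3 x 10^-5) = 4.20.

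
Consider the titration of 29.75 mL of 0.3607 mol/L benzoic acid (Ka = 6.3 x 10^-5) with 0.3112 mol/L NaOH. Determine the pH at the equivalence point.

n(C6H5COOH) = 0.3607 x 0.02975 = 0.01073 mol; V(NaOH) at equivalence = 0.01073/0.3112 = 0.03448 L.
At equivalence all the acid is converted to C6H5COO-; total volume = 0.02975 + 0.03448 = 0.06423 L, so [C6H5COO-] = 0.01073/0.06423 = 0.1671 M.
Kb = Kw/Ka = 1.0e-14 / 6.3 x 10^-5 = 1.59e-10.
[OH^-] = sqrt(Kb x [C6H5COO-]) = sqrt(1.59e-10 x 0.1671) = 5.15e-6 M.
pOH = 5.29, so pH = 14.00 - 5.29 = 8.71.

8.71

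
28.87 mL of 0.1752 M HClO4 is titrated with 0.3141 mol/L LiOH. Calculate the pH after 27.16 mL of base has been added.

n(acid) = 0.1752 x 0.02887 = 0.005058 mol; n(LiOH) added = 0.3141 x 0.02716 = 0.008531 mol.
Base is in excess by 0.008531 - 0.005058 = 0.003473 mol in a total volume of 0.05603 L.
[OH^-] = 0.003473/0.05603 = 0.06198 M, so pOH = 1.21 and pH = 14.00 - 1.21 = 12.79.

12.79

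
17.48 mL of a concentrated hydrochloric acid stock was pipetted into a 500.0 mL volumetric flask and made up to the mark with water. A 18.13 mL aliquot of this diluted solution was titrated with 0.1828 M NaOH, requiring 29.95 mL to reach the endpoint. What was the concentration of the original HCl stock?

n(NaOH) = 0.1828 x 0.02995 = 0.005475 mol.
n(HCl) in the aliquot = 0.005475 mol.
[diluted HCl] = 0.005475 / 0.01813 = 0.3020 M.
Dilution factor = 500.0/17.48 = 28.60, so [stock] = 0.3020 x 28.60 = 8.64 M.

8.64 M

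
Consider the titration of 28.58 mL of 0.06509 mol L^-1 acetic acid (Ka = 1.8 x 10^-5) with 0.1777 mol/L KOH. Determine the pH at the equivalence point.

8.71

n(CH3COOH) = 0.06509 x 0.02858 = 0.001860 mol; V(KOH) at equivalence = 0.001860/0.1777 = 0.01047 L.
At equivalence all the acid is converted to CH3COO-; total volume = 0.02858 + 0.01047 = 0.03905 L, so [CH3COO-] = 0.001860/0.03905 = 0.04764 M.
Kb = Kw/Ka = 1.0e-14 / 1.8 x 10^-5 = 5.56e-10.
[OH^-] = sqrt(Kb x [CH3COO-]) = sqrt(5.56e-10 x 0.04764) = 5.14e-6 M.
pOH = 5.29, so pH = 14.00 - 5.29 = 8.71.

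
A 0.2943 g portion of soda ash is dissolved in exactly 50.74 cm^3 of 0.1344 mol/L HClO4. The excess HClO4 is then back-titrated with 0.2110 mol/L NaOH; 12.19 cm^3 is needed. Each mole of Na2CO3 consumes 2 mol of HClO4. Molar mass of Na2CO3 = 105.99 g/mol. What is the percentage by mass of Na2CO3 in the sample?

Total n(HClO4) added = 0.1344 x 0.05074 = 0.006819 mol.
n(NaOH) used = 0.2110 x 0.01219 = 0.002572 mol, which equals the excess n(HClO4).
So n(HClO4) consumed by the sample = 0.006819 - 0.002572 = 0.004247 mol.
n(Na2CO3) = 0.004247 / 2 = 0.002124 mol.
mass Na2CO3 = 0.002124 x 105.99 = 0.2251 g, so %Na2CO3 = 0.2251/0.2943 x 100 = 76.5%.

76.5%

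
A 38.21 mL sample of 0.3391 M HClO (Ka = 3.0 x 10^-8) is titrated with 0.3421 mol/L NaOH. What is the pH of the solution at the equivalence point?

10.38

n(HClO) = 0.3391 x 0.03821 = 0.01296 mol; V(NaOH) at equivalence = 0.01296/0.3421 = 0.03787 L.
At equivalence all the acid is converted to ClO-; total volume = 0.03821 + 0.03787 = 0.07608 L, so [ClO-] = 0.01296/0.07608 = 0.1703 M.
Kb = Kw/Ka = 1.0e-14 / 3.0 x 10^-8 = 3.33e-7.
[OH^-] = sqrt(Kb x [ClO-]) = sqrt(3.33e-7 x 0.1703) = 0.000238 M.
pOH = 3.62, so pH = 14.00 - 3.62 = 10.38.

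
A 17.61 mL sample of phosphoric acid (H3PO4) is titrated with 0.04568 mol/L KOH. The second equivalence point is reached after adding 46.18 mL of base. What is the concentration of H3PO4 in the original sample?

0.0599 M

n(KOH) = 0.04568 x 0.04618 = 0.002110 mol.
At the second equivalence point, 2 mol OH^- react per mol H3PO4, so n(H3PO4) = 0.002110 / 2 = 0.001055 mol.
[H3PO4] = 0.001055 / 0.01761 L = 0.0599 M.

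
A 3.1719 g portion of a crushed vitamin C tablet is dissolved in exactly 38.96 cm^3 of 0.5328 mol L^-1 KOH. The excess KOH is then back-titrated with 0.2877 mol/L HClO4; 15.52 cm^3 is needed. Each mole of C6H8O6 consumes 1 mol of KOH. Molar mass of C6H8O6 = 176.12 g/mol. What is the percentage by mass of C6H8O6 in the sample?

90.5%

Total n(KOH) added = 0.5328 x 0.03896 = 0.02076 mol.
n(HClO4) used = 0.2877 x 0.01552 = 0.004465 mol, which equals the excess n(KOH).
So n(KOH) consumed by the sample = 0.02076 - 0.004465 = 0.01629 mol.
n(C6H8O6) = 0.01629 / 1 = 0.01629 mol.
mass C6H8O6 = 0.01629 x 176.12 = 2.869 g, so %C6H8O6 = 2.869/3.1719 x 100 = 90.5%.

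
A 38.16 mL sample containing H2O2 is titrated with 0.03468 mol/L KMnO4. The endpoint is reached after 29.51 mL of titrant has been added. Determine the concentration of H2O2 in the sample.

0.0670 M

n(KMnO4) = 0.03468 x 0.02951 = 0.001023 mol.
From the balanced equation, 2 mol KMnO4 reacts with 5 mol H2O2, so n(H2O2) = 0.001023 x 5/2 = 0.002559 mol.
[H2O2] = 0.002559 / 0.03816 L = 0.0670 M.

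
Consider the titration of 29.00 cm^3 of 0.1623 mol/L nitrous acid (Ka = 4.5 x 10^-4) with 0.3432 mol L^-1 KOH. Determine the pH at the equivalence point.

n(HNO2) = 0.1623 x 0.02900 = 0.004707 mol; V(KOH) at equivalence = 0.004707/0.3432 = 0.01371 L.
At equivalence all the acid is converted to NO2-; total volume = 0.02900 + 0.01371 = 0.04271 L, so [NO2-] = 0.004707/0.04271 = 0.1102 M.
Kb = Kw/Ka = 1.0e-14 / 4.5 x 10^-4 = 2.22e-11.
[OH^-] = sqrt(Kb x [NO2-]) = sqrt(2.22e-11 x 0.1102) = 1.56e-6 M.
pOH = 5.81, so pH = 14.00 - 5.81 = 8.19.

8.19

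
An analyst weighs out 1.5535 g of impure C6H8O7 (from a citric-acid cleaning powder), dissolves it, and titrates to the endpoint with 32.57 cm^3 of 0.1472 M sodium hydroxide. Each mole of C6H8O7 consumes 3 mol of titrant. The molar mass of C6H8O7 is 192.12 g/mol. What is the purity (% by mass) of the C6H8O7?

n(NaOH) = 0.1472 x 0.03257 = 0.004794 mol.
n(C6H8O7) = 0.004794 / 3 = 0.001598 mol.
mass of C6H8O7 = 0.001598 x 192.12 = 0.3070 g.
% purity = 0.3070 / 1.5535 x 100 = 19.8%.

19.8%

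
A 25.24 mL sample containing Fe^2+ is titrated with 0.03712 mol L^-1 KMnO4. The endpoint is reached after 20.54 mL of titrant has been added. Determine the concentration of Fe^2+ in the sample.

n(KMnO4) = 0.03712 x 0.02054 = 0.0007624 mol.
From the balanced equation, 1 mol KMnO4 reacts with 5 mol Fe^2+, so n(Fe^2+) = 0.0007624 x 5/1 = 0.003812 mol.
[Fe^2+] = 0.003812 / 0.02524 L = 0.151 M.

0.151 M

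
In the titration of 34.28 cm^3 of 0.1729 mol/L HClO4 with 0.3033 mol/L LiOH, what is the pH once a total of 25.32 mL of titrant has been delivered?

12.47

n(acid) = 0.1729 x 0.03428 = 0.005927 mol; n(LiOH) added = 0.3033 x 0.02532 = 0.007680 mol.
Base is in excess by 0.007680 - 0.005927 = 0.001753 mol in a total volume of 0.05960 L.
[OH^-] = 0.001753/0.05960 = 0.02941 M, so pOH = 1.53 and pH = 14.00 - 1.53 = 12.47.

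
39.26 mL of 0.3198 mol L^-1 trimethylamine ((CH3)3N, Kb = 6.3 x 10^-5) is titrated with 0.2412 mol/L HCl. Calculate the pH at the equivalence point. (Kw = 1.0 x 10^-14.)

n((CH3)3N) = 0.3198 x 0.03926 = 0.01256 mol; V(HCl) at equivalence = 0.01256/0.2412 = 0.05205 L.
At equivalence the base is fully converted to (CH3)3NH+; total volume = 0.09131 L, so [(CH3)3NH+] = 0.01256/0.09131 = 0.1375 M.
Ka((CH3)3NH+) = Kw/Kb = 1.0e-14 / 6.3 x 10^-5 = 1.59e-10.
[H^+] = sqrt(Ka x [(CH3)3NH+]) = sqrt(1.59e-10 x 0.1375) = 4.67e-6 M.
pH = -log(4.67e-6) = 5.33.

5.33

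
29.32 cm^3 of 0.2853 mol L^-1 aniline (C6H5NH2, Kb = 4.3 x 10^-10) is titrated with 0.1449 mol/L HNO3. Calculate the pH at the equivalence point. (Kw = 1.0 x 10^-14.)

n(C6H5NH2) = 0.2853 x 0.02932 = 0.008365 mol; V(HNO3) at equivalence = 0.008365/0.1449 = 0.05773 L.
At equivalence the base is fully converted to C6H5NH3+; total volume = 0.08705 L, so [C6H5NH3+] = 0.008365/0.08705 = 0.09609 M.
Ka(C6H5NH3+) = Kw/Kb = 1.0e-14 / 4.3 x 10^-10 = 2.33e-5.
[H^+] = sqrt(Ka x [C6H5NH3+]) = sqrt(2.33e-5 x 0.09609) = 0.00149 M.
pH = -log(0.00149) = 2.83.

2.83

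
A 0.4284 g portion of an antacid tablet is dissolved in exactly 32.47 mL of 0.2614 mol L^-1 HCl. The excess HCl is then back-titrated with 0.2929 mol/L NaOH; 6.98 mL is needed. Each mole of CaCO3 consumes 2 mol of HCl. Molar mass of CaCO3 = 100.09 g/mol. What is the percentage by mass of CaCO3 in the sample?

Total n(HCl) added = 0.2614 x 0.03247 = 0.008488 mol.
n(NaOH) used = 0.2929 x 0.006980 = 0.002044 mol, which equals the excess n(HCl).
So n(HCl) consumed by the sample = 0.008488 - 0.002044 = 0.006443 mol.
n(CaCO3) = 0.006443 / 2 = 0.003222 mol.
mass CaCO3 = 0.003222 x 100.09 = 0.3225 g, so %CaCO3 = 0.3225/0.4284 x 100 = 75.3%.

75.3%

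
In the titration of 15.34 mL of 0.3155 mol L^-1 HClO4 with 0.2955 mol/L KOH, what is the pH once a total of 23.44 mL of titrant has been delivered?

12.73

n(acid) = 0.3155 x 0.01534 = 0.004840 mol; n(KOH) added = 0.2955 x 0.02344 = 0.006927 mol.
Base is in excess by 0.006927 - 0.004840 = 0.002087 mol in a total volume of 0.03878 L.
[OH^-] = 0.002087/0.03878 = 0.05381 M, so pOH = 1.27 and pH = 14.00 - 1.27 = 12.73.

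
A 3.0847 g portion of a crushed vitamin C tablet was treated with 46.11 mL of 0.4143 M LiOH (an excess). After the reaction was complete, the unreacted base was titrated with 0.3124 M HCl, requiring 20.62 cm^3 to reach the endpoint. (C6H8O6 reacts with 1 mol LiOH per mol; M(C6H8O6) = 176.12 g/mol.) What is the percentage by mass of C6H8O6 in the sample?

Total n(LiOH) added = 0.4143 x 0.04611 = 0.01910 mol.
n(HCl) used = 0.3124 x 0.02062 = 0.006442 mol, which equals the excess n(LiOH).
So n(LiOH) consumed by the sample = 0.01910 - 0.006442 = 0.01266 mol.
n(C6H8O6) = 0.01266 / 1 = 0.01266 mol.
mass C6H8O6 = 0.01266 x 176.12 = 2.230 g, so %C6H8O6 = 2.230/3.0847 x 100 = 72.3%.

72.3%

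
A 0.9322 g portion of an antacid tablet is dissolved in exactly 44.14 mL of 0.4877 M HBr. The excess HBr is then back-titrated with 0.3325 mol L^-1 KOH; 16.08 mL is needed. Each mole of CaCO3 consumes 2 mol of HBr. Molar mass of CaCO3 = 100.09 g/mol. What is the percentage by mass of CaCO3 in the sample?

86.9%

Total n(HBr) added = 0.4877 x 0.04414 = 0.02153 mol.
n(KOH) used = 0.3325 x 0.01608 = 0.005347 mol, which equals the excess n(HBr).
So n(HBr) consumed by the sample = 0.02153 - 0.005347 = 0.01618 mol.
n(CaCO3) = 0.01618 / 2 = 0.008090 mol.
mass CaCO3 = 0.008090 x 100.09 = 0.8098 g, so %CaCO3 = 0.8098/0.9322 x 100 = 86.9%.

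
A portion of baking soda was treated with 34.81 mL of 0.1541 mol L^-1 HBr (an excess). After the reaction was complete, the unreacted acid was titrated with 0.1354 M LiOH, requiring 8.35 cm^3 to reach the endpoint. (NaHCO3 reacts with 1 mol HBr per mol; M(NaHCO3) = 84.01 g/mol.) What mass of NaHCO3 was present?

Total n(HBr) added = 0.1541 x 0.03481 = 0.005364 mol.
n(LiOH) used = 0.1354 x 0.008350 = 0.001131 mol, which equals the excess n(HBr).
So n(HBr) consumed by the sample = 0.005364 - 0.001131 = 0.004234 mol.
n(NaHCO3) = 0.004234 / 1 = 0.004234 mol.
mass = 0.004234 mol x 84.01 g/mol = 0.356 g.

0.356 g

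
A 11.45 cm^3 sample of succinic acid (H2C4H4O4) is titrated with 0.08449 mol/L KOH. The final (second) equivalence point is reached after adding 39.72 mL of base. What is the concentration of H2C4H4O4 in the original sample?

0.147 M

n(KOH) = 0.08449 x 0.03972 = 0.003356 mol.
At the final (second) equivalence point, 2 mol OH^- react per mol H2C4H4O4, so n(H2C4H4O4) = 0.003356 / 2 = 0.001678 mol.
[H2C4H4O4] = 0.001678 / 0.01145 L = 0.147 M.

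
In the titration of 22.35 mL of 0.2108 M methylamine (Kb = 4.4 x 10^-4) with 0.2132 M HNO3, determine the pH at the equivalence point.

5.81

n(CH3NH2) = 0.2108 x 0.02235 = 0.004711 mol; V(HNO3) at equivalence = 0.004711/0.2132 = 0.02210 L.
At equivalence the base is fully converted to CH3NH3+; total volume = 0.04445 L, so [CH3NH3+] = 0.004711/0.04445 = 0.1060 M.
Ka(CH3NH3+) = Kw/Kb = 1.0e-14 / 4.4 x 10^-4 = 2.27e-11.
[H^+] = sqrt(Ka x [CH3NH3+]) = sqrt(2.27e-11 x 0.1060) = 1.55e-6 M.
pH = -log(1.55e-6) = 5.81.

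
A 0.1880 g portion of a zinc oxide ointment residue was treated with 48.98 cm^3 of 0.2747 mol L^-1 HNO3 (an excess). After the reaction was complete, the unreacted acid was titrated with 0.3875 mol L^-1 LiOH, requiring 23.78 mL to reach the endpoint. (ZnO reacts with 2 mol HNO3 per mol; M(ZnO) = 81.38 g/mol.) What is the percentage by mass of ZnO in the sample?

91.8%

Total n(HNO3) added = 0.2747 x 0.04898 = 0.01345 mol.
n(LiOH) used = 0.3875 x 0.02378 = 0.009215 mol, which equals the excess n(HNO3).
So n(HNO3) consumed by the sample = 0.01345 - 0.009215 = 0.004240 mol.
n(ZnO) = 0.004240 / 2 = 0.002120 mol.
mass ZnO = 0.002120 x 81.38 = 0.1725 g, so %ZnO = 0.1725/0.1880 x 100 = 91.8%.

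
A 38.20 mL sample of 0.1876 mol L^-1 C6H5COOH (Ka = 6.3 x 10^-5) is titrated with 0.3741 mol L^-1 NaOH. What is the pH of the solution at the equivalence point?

n(C6H5COOH) = 0.1876 x 0.03820 = 0.007166 mol; V(NaOH) at equivalence = 0.007166/0.3741 = 0.01916 L.
At equivalence all the acid is converted to C6H5COO-; total volume = 0.03820 + 0.01916 = 0.05736 L, so [C6H5COO-] = 0.007166/0.05736 = 0.1249 M.
Kb = Kw/Ka = 1.0e-14 / 6.3 x 10^-5 = 1.59e-10.
[OH^-] = sqrt(Kb x [C6H5COO-]) = sqrt(1.59e-10 x 0.1249) = 4.45e-6 M.
pOH = 5.35, so pH = 14.00 - 5.35 = 8.65.

8.65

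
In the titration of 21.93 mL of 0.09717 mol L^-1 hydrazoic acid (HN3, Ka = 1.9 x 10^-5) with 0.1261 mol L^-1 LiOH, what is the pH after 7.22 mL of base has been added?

Initial n(HN3) = 0.09717 x 0.02193 = 0.002131 mol.
n(LiOH) added = 0.1261 x 0.007220 = 0.0009104 mol, converting that many moles of HN3 to N3-.
Remaining n(HN3) = 0.001220 mol; n(N3-) = 0.0009104 mol.
By Henderson-Hasselbalch, pH = pKa + log([A^-]/[HA]) = 4.72 + log(0.0009104/0.001220) = 4.72 + (-0.13) = 4.59.

4.59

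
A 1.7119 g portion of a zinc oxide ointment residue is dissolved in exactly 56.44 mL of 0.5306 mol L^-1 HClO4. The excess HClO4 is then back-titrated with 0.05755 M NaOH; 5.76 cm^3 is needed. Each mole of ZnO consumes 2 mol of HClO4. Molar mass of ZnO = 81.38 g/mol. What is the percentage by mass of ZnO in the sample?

70.4%

Total n(HClO4) added = 0.5306 x 0.05644 = 0.02995 mol.
n(NaOH) used = 0.05755 x 0.005760 = 0.0003315 mol, which equals the excess n(HClO4).
So n(HClO4) consumed by the sample = 0.02995 - 0.0003315 = 0.02962 mol.
n(ZnO) = 0.02962 / 2 = 0.01481 mol.
mass ZnO = 0.01481 x 81.38 = 1.205 g, so %ZnO = 1.205/1.7119 x 100 = 70.4%.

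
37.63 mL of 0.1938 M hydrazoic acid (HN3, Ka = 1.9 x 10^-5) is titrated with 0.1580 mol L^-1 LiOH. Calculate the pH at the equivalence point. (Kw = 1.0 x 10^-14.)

8.83

n(HN3) = 0.1938 x 0.03763 = 0.007293 mol; V(LiOH) at equivalence = 0.007293/0.1580 = 0.04616 L.
At equivalence all the acid is converted to N3-; total volume = 0.03763 + 0.04616 = 0.08379 L, so [N3-] = 0.007293/0.08379 = 0.08704 M.
Kb = Kw/Ka = 1.0e-14 / 1.9 x 10^-5 = 5.26e-10.
[OH^-] = sqrt(Kb x [N3-]) = sqrt(5.26e-10 x 0.08704) = 6.77e-6 M.
pOH = 5.17, so pH = 14.00 - 5.17 = 8.83.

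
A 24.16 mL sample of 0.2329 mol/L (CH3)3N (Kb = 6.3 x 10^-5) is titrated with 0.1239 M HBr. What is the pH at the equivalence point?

5.45

n((CH3)3N) = 0.2329 x 0.02416 = 0.005627 mol; V(HBr) at equivalence = 0.005627/0.1239 = 0.04541 L.
At equivalence the base is fully converted to (CH3)3NH+; total volume = 0.06957 L, so [(CH3)3NH+] = 0.005627/0.06957 = 0.08088 M.
Ka((CH3)3NH+) = Kw/Kb = 1.0e-14 / 6.3 x 10^-5 = 1.59e-10.
[H^+] = sqrt(Ka x [(CH3)3NH+]) = sqrt(1.59e-10 x 0.08088) = 3.58e-6 M.
pH = -log(3.58e-6) = 5.45.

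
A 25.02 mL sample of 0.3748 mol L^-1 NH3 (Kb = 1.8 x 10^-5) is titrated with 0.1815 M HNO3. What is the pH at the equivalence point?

5.08

n(NH3) = 0.3748 x 0.02502 = 0.009377 mol; V(HNO3) at equivalence = 0.009377/0.1815 = 0.05167 L.
At equivalence the base is fully converted to NH4+; total volume = 0.07669 L, so [NH4+] = 0.009377/0.07669 = 0.1223 M.
Ka(NH4+) = Kw/Kb = 1.0e-14 / 1.8 x 10^-5 = 5.56e-10.
[H^+] = sqrt(Ka x [NH4+]) = sqrt(5.56e-10 x 0.1223) = 8.24e-6 M.
pH = -log(8.24e-6) = 5.08.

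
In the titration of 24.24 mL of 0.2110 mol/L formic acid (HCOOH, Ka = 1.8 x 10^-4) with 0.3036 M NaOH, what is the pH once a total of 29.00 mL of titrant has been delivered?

n(acid) = 0.2110 x 0.02424 = 0.005115 mol; n(NaOH) added = 0.3036 x 0.02900 = 0.008804 mol.
Base is in excess by 0.008804 - 0.005115 = 0.003690 mol in a total volume of 0.05324 L.
[OH^-] = 0.003690/0.05324 = 0.06930 M, so pOH = 1.16 and pH = 14.00 - 1.16 = 12.84.

12.84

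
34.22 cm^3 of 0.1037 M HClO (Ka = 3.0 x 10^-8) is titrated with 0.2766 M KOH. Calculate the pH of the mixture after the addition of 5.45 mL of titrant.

Initial n(HClO) = 0.1037 x 0.03422 = 0.003549 mol.
n(KOH) added = 0.2766 x 0.005450 = 0.001507 mol, converting that many moles of HClO to ClO-.
Remaining n(HClO) = 0.002041 mol; n(ClO-) = 0.001507 mol.
By Henderson-Hasselbalch, pH = pKa + log([A^-]/[HA]) = 7.52 + log(0.001507/0.002041) = 7.52 + (-0.13) = 7.39.

7.39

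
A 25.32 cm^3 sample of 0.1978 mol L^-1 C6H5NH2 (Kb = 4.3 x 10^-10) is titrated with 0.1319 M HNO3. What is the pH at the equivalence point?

2.87

n(C6H5NH2) = 0.1978 x 0.02532 = 0.005008 mol; V(HNO3) at equivalence = 0.005008/0.1319 = 0.03797 L.
At equivalence the base is fully converted to C6H5NH3+; total volume = 0.06329 L, so [C6H5NH3+] = 0.005008/0.06329 = 0.07913 M.
Ka(C6H5NH3+) = Kw/Kb = 1.0e-14 / 4.3 x 10^-10 = 2.33e-5.
[H^+] = sqrt(Ka x [C6H5NH3+]) = sqrt(2.33e-5 x 0.07913) = 0.00136 M.
pH = -log(0.00136) = 2.87.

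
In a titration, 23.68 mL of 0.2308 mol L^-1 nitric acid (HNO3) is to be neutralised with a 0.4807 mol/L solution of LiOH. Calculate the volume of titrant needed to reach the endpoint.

n(HNO3) = 0.2308 mol/L x 0.02368 L = 0.005465 mol.
At equivalence n(LiOH) = n(HNO3) = 0.005465 mol.
V(LiOH) = 0.005465 / 0.4807 = 0.01137 L = 11.4 mL.

11.4 mL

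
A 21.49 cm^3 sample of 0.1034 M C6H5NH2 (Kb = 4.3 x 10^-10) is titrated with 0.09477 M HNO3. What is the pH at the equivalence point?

2.97

n(C6H5NH2) = 0.1034 x 0.02149 = 0.002222 mol; V(HNO3) at equivalence = 0.002222/0.09477 = 0.02345 L.
At equivalence the base is fully converted to C6H5NH3+; total volume = 0.04494 L, so [C6H5NH3+] = 0.002222/0.04494 = 0.04945 M.
Ka(C6H5NH3+) = Kw/Kb = 1.0e-14 / 4.3 x 10^-10 = 2.33e-5.
[H^+] = sqrt(Ka x [C6H5NH3+]) = sqrt(2.33e-5 x 0.04945) = 0.00107 M.
pH = -log(0.00107) = 2.97.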